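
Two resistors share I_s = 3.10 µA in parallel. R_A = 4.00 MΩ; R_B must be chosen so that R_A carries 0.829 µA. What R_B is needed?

The fraction through R_A equals R_B/(R_A+R_B).
0.829/3.10 = R_B/(R_A + R_B) → R_B = R_A · (0.2674)/(1 − 0.2674) = 4.00 × 0.3650 = 1.460 MΩ.

R_B ≈ 1.46 MΩ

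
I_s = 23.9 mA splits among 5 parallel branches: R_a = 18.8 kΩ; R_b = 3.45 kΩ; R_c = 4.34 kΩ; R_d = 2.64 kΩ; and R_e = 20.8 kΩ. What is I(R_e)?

I ≈ 1.15 mA

Total conductance ΣG = 1/18.8 + 1/3.45 + 1/4.34 + 1/2.64 + 1/20.8 = 1.000 (units of 1/kΩ).
R_e takes the fraction G_k/ΣG = 0.04808/1.000 = 0.04806, so I = 23.9 × 0.04806 = 1.149 mA.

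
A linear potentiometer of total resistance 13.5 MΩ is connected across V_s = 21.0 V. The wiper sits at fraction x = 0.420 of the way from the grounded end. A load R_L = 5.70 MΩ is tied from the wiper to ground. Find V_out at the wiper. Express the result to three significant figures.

V_out ≈ 5.59 V

The pot divides into 7.830 MΩ above the wiper and 5.670 MΩ below.
R_L loads the lower segment: effective lower R = 2.842 MΩ.
Loaded-divider output: V_out = 21.0 × 0.2663 = 5.593 V.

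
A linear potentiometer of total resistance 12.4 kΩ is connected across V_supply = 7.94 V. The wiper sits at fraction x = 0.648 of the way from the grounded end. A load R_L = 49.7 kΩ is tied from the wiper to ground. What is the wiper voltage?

The pot divides into 4.365 kΩ above the wiper and 8.035 kΩ below.
R_L loads the lower segment: effective lower R = 6.917 kΩ.
V_out = 7.94 × 6.917/(4.365 + 6.917) = 4.868 V.

V_out ≈ 4.87 V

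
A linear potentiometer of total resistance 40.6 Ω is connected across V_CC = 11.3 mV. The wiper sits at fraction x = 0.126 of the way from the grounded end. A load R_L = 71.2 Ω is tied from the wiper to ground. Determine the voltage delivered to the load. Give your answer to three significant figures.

V_out ≈ 1.34 mV

Split the track: R_lower = x·R_p = 5.116 Ω, R_upper = (1−x)·R_p = 35.48 Ω.
R_L loads the lower segment: effective lower R = 4.773 Ω.
V_out = 11.3 × 4.773/(35.48 + 4.773) = 1.340 mV.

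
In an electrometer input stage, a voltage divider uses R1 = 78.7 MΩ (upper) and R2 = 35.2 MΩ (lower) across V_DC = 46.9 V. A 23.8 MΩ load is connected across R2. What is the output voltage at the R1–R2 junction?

V_out ≈ 7.17 V

First combine the lower leg with the load: R2 ‖ R_L = 14.20 MΩ.
Then V_out = V_DC · R2'/(R1 + R2') = 46.9 × 14.20/92.90 = 7.168 V.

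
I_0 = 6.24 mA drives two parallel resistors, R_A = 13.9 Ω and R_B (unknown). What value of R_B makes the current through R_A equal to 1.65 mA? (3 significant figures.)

Two-branch current divider: I_A = I_0 · R_B/(R_A + R_B).
With f = 0.2644, R_B = R_A · f/(1−f) = 13.9 × 0.3595 = 4.997 Ω.

R_B ≈ 5.00 Ω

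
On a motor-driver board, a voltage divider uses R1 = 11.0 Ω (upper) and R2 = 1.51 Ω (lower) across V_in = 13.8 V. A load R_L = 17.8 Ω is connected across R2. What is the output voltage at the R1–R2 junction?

First combine the lower leg with the load: R2 ‖ R_L = 1.392 Ω.
Now apply the divider: V_out = 13.8 × 0.1123 = 1.550 V.
(Unloaded it would be 1.67 V; the load pulls it down.)

V_out ≈ 1.55 V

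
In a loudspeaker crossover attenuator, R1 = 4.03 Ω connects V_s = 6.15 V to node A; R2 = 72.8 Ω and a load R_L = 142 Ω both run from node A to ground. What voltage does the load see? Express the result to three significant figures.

V_out ≈ 5.67 V

The load sits in parallel with R2, giving an effective lower resistance R2' = R2·R_L/(R2+R_L) = 48.13 Ω.
Then V_out = V_s · R2'/(R1 + R2') = 6.15 × 48.13/52.16 = 5.675 V.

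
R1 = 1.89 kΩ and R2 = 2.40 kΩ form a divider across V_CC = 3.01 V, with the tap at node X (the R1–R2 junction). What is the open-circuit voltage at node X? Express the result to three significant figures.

V_th ≈ 1.68 V

Open-circuit (no load on X): V_th = V_CC · R2/(R1 + R2) = 3.01 × 2.40/(1.890 + 2.40) = 1.684 V.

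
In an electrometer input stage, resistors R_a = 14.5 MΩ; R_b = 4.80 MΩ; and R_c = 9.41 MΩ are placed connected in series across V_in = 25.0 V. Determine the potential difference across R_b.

V ≈ 4.18 V

Series total: ΣR = 14.5 + 4.80 + 9.41 = 28.71 MΩ.
By the voltage-divider rule, V = 25.0 × 4.800/28.71 = 4.180 V.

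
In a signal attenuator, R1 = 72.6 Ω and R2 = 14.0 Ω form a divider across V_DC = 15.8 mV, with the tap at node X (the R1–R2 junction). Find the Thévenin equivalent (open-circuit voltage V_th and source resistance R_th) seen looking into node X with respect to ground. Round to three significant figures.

V_th ≈ 2.55 mV, R_th ≈ 11.7 Ω

V_th is the unloaded tap voltage: V_DC · R2/(R1+R2) = 15.8 × 0.1617 = 2.554 mV.
Looking into X with the source shorted: R_th = R1·R2/(R1+R2) = 72.60 × 14.0/86.60 = 11.74 Ω.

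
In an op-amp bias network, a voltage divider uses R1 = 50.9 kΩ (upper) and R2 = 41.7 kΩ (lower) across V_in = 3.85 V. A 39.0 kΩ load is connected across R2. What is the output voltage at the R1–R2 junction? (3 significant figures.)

V_out ≈ 1.09 V

The load sits in parallel with R2, giving an effective lower resistance R2' = R2·R_L/(R2+R_L) = 20.15 kΩ.
Voltage divider with the loaded lower leg: V_out = 3.85 × 20.15/(50.9 + 20.15) = 3.85 × 0.2836 = 1.092 V.
(Unloaded it would be 1.73 V; the load pulls it down.)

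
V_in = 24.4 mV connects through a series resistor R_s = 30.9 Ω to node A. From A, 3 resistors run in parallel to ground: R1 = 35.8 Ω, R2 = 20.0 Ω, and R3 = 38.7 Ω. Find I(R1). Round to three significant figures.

I ≈ 0.162 mA

Combine the parallel branches: R_p = (1/35.8 + 1/20.0 + 1/38.7)⁻¹ = 9.636 Ω.
V_A by voltage divider: V_A = 24.4 × 9.636/(30.9 + 9.636) = 5.800 mV.
I(R1) = V_A / R1 = 5.800/35.8 = 0.1620 mA.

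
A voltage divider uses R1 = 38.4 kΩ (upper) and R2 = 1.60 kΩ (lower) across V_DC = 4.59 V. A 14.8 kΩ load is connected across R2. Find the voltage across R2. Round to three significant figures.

First combine the lower leg with the load: R2 ‖ R_L = 1.444 kΩ.
Now apply the divider: V_out = 4.59 × 0.03624 = 0.1663 V.
(Unloaded it would be 0.184 V; the load pulls it down.)

V_out ≈ 0.166 V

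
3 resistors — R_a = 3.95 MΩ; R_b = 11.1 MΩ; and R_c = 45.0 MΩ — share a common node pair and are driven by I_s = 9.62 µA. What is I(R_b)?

Conductances: ΣG = 1/3.95 + 1/11.1 + 1/45.0 = 0.3655 (1/MΩ).
By the current-divider rule, I = I_s · G_k/ΣG = 9.62 × 0.2465 = 2.371 µA.

I ≈ 2.37 µA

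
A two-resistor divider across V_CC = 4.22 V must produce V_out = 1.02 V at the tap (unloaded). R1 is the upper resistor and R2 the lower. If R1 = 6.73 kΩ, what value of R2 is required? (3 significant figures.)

R2 ≈ 2.15 kΩ

The divider ratio is R2/(R1+R2) = 1.02/4.22 = 0.2417.
So R2 = R1 · V_out/(V_CC − V_out) = 6.73 × 1.02/(4.22 − 1.02) = 6.73 × 0.3188 = 2.145 kΩ.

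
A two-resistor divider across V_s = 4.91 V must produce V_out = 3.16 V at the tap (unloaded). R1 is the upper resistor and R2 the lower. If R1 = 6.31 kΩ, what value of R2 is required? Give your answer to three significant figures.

Required fraction k = V_out/V_s = 0.6436.
So R2 = R1 · V_out/(V_s − V_out) = 6.31 × 3.16/(4.91 − 3.16) = 6.31 × 1.806 = 11.39 kΩ.

R2 ≈ 11.4 kΩ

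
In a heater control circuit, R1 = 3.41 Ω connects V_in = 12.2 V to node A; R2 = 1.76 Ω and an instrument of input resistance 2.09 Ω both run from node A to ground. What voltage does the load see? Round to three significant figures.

V_out ≈ 2.67 V

R2 ‖ R_L = (1.76 × 2.09)/(1.76 + 2.09) = 0.9554 Ω.
Voltage divider with the loaded lower leg: V_out = 12.2 × 0.9554/(3.41 + 0.9554) = 12.2 × 0.2189 = 2.670 V.
(Unloaded it would be 4.15 V; the load pulls it down.)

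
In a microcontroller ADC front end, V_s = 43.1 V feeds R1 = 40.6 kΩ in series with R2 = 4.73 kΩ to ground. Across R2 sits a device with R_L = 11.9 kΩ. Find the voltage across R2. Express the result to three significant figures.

R2 ‖ R_L = (4.73 × 11.9)/(4.73 + 11.9) = 3.385 kΩ.
Voltage divider with the loaded lower leg: V_out = 43.1 × 3.385/(40.6 + 3.385) = 43.1 × 0.07695 = 3.317 V.
(Unloaded it would be 4.50 V; the load pulls it down.)

V_out ≈ 3.32 V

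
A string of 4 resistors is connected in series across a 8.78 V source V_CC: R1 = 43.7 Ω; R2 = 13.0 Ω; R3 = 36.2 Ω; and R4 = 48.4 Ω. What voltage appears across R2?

Total series resistance ΣR = 43.7 + 13.0 + 36.2 + 48.4 = 141.3 Ω.
V = V_CC · R/ΣR = 8.78 × 0.09200 = 0.8078 V.

V ≈ 0.808 V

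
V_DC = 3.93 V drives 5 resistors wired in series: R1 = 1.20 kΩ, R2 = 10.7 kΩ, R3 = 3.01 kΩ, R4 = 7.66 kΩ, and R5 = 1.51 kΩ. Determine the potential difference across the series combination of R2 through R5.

Series total: ΣR = 1.20 + 10.7 + 3.01 + 7.66 + 1.51 = 24.08 kΩ.
R_{R2..R5} = 10.7 + 3.01 + 7.66 + 1.51 = 22.88 kΩ.
By the voltage-divider rule, V = 3.93 × 22.88/24.08 = 3.734 V.

V ≈ 3.73 V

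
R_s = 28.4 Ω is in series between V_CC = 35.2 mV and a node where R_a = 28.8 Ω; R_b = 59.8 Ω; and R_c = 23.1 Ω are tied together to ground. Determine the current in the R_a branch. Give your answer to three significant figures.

I ≈ 0.331 mA

Combine the parallel branches: R_p = (1/28.8 + 1/59.8 + 1/23.1)⁻¹ = 10.56 Ω.
V_A by voltage divider: V_A = 35.2 × 10.56/(28.4 + 10.56) = 9.538 mV.
I(R_a) = V_A / R_a = 9.538/28.8 = 0.3312 mA.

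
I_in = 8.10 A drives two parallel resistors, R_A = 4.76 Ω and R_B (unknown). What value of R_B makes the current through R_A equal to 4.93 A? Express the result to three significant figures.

In a two-way split, I_A/I_in = R_B/(R_A + R_B).
With f = 0.6086, R_B = R_A · f/(1−f) = 4.76 × 1.555 = 7.403 Ω.

R_B ≈ 7.40 Ω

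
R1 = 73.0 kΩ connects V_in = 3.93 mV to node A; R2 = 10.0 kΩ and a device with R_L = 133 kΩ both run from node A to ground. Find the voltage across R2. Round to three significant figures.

V_out ≈ 0.444 mV

The load sits in parallel with R2, giving an effective lower resistance R2' = R2·R_L/(R2+R_L) = 9.301 kΩ.
Now apply the divider: V_out = 3.93 × 0.1130 = 0.4441 mV.
(Unloaded it would be 0.473 mV; the load pulls it down.)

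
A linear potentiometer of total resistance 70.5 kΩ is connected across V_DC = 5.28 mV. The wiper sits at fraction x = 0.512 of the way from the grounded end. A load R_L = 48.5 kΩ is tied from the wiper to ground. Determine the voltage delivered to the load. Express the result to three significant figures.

Lower segment x·R_p = 36.10 kΩ; upper segment (1−x)·R_p = 34.40 kΩ.
(x·R_p) ‖ R_L = 20.69 kΩ.
V_out = 5.28 × 20.69/(34.40 + 20.69) = 1.983 mV.

V_out ≈ 1.98 mV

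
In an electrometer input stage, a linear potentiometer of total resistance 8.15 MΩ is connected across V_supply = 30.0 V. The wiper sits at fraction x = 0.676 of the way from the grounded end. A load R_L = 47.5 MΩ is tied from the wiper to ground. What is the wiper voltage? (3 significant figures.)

V_out ≈ 19.5 V

Split the track: R_lower = x·R_p = 5.509 MΩ, R_upper = (1−x)·R_p = 2.641 MΩ.
Lower segment in parallel with the load: 5.509 ‖ 47.5 = 4.937 MΩ.
Loaded-divider output: V_out = 30.0 × 0.6515 = 19.55 V.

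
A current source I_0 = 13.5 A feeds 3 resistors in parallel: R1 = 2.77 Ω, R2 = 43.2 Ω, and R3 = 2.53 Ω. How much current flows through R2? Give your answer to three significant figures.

I ≈ 0.401 A

ΣG = 1/2.77 + 1/43.2 + 1/2.53 = 0.7794.
By the current-divider rule, I = I_0 · G_k/ΣG = 13.5 × 0.02970 = 0.4009 A.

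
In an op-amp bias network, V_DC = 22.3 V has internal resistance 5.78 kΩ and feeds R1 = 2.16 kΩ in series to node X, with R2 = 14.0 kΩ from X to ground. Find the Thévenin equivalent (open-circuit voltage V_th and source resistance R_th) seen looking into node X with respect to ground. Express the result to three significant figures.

V_th ≈ 14.2 V, R_th ≈ 5.07 kΩ

R1' = 5.78 + 2.16 = 7.940 kΩ (source resistance + R1).
With X open, the divider is unloaded: V_th = 22.3 × 14.0/21.94 = 14.23 V.
With V_DC suppressed (replaced by a short), R_th = R1' ‖ R2 = (7.940 × 14.0)/(7.940 + 14.0) = 5.067 kΩ.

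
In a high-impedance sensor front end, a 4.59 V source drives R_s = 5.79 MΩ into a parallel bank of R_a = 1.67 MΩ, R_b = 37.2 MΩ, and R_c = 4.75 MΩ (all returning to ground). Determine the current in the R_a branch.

Parallel bank: R_p = 1/(1/1.67 + 1/37.2 + 1/4.75) = 1.196 MΩ.
V_A = 4.59 × 1.196/6.986 = 0.7857 V.
Branch current I = V_A/R_a = 0.7857/1.67 = 0.4705 µA.
(Check via current divider: I_total = 0.6570 µA; share G_k/ΣG = 0.7161 → same result.)

I ≈ 0.471 µA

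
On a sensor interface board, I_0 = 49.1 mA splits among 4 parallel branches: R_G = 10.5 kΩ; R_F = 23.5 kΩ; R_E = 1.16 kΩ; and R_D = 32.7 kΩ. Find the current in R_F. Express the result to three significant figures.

I ≈ 2.03 mA

ΣG = 1/10.5 + 1/23.5 + 1/1.16 + 1/32.7 = 1.030.
Current divider: I(R_F) = I_0 · G_k/ΣG = 49.1 × (0.04255/1.030) = 49.1 × 0.04130 = 2.028 mA.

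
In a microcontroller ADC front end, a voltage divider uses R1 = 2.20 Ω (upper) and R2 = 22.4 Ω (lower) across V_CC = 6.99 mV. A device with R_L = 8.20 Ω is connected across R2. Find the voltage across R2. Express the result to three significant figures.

R2 ‖ R_L = (22.4 × 8.20)/(22.4 + 8.20) = 6.003 Ω.
Voltage divider with the loaded lower leg: V_out = 6.99 × 6.003/(2.20 + 6.003) = 6.99 × 0.7318 = 5.115 mV.

V_out ≈ 5.12 mV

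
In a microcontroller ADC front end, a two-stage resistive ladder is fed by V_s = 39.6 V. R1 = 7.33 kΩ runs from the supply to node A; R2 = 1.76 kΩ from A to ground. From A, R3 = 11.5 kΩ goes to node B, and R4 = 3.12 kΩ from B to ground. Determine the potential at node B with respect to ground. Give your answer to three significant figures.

Node A sees R2 in parallel with the series input of stage 2, R3 + R4 = 14.62 kΩ.
Effective lower resistance at A: R2 ‖ 14.62 = 1.571 kΩ.
So V_A = 39.6 × 0.1765 = 6.989 V.
V_B = V_A × 0.2134 = 1.491 V.

V_B ≈ 1.49 V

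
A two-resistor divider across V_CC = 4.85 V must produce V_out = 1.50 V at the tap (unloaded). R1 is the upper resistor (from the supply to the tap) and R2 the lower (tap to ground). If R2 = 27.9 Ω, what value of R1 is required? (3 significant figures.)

R1 ≈ 62.3 Ω

Required fraction k = V_out/V_CC = 0.3093.
So R1 = R2 · (V_CC/V_out − 1) = 27.9 × (4.85/1.50 − 1) = 27.9 × 2.233 = 62.31 Ω.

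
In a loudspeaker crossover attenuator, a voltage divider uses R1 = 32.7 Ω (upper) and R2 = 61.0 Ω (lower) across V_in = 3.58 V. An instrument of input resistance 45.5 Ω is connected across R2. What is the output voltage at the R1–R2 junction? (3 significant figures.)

V_out ≈ 1.59 V

The load sits in parallel with R2, giving an effective lower resistance R2' = R2·R_L/(R2+R_L) = 26.06 Ω.
Now apply the divider: V_out = 3.58 × 0.4435 = 1.588 V.
(Unloaded it would be 2.33 V; the load pulls it down.)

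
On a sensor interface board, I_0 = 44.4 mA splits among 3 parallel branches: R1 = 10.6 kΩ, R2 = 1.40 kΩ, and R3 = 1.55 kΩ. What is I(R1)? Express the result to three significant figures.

I ≈ 2.88 mA

ΣG = 1/10.6 + 1/1.40 + 1/1.55 = 1.454.
Current divider: I(R1) = I_0 · G_k/ΣG = 44.4 × (0.09434/1.454) = 44.4 × 0.06489 = 2.881 mA.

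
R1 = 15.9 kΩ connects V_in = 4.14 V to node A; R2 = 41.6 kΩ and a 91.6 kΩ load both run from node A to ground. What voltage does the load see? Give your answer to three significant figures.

V_out ≈ 2.66 V

R2 ‖ R_L = (41.6 × 91.6)/(41.6 + 91.6) = 28.61 kΩ.
Voltage divider with the loaded lower leg: V_out = 4.14 × 28.61/(15.9 + 28.61) = 4.14 × 0.6428 = 2.661 V.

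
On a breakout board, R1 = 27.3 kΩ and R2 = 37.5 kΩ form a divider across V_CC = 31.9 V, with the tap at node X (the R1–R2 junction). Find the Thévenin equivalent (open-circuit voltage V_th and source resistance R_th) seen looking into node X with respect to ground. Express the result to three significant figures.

V_th ≈ 18.5 V, R_th ≈ 15.8 kΩ

With X open, the divider is unloaded: V_th = 31.9 × 37.5/64.80 = 18.46 V.
With V_CC suppressed (replaced by a short), R_th = R1 ‖ R2 = (27.30 × 37.5)/(27.30 + 37.5) = 15.80 kΩ.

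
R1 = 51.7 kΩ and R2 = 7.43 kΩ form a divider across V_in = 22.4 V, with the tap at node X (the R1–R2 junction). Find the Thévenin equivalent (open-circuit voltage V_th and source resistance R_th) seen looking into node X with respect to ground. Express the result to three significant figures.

V_th ≈ 2.81 V, R_th ≈ 6.50 kΩ

V_th is the unloaded tap voltage: V_in · R2/(R1+R2) = 22.4 × 0.1257 = 2.815 V.
With V_in suppressed (replaced by a short), R_th = R1 ‖ R2 = (51.70 × 7.43)/(51.70 + 7.43) = 6.496 kΩ.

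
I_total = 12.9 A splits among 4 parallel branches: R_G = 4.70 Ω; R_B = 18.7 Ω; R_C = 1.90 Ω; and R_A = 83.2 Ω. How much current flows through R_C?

I ≈ 8.44 A

Total conductance ΣG = 1/4.70 + 1/18.7 + 1/1.90 + 1/83.2 = 0.8046 (units of 1/Ω).
Current divider: I(R_C) = I_total · G_k/ΣG = 12.9 × (0.5263/0.8046) = 12.9 × 0.6542 = 8.439 A.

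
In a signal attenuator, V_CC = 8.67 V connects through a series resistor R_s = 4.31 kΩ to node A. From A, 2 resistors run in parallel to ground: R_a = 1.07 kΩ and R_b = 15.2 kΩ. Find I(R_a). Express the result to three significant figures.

I ≈ 1.53 mA

Equivalent of the parallel group: R_p = 0.9996 kΩ.
Node voltage V_A = V_CC · R_p/(R_s + R_p) = 8.67 × 0.1883 = 1.632 V.
Branch current I = V_A/R_a = 1.632/1.07 = 1.525 mA.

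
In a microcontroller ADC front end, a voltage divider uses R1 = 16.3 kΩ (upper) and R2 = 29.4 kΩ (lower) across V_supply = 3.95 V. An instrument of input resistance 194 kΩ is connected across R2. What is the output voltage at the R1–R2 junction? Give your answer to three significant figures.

First combine the lower leg with the load: R2 ‖ R_L = 25.53 kΩ.
Then V_out = V_supply · R2'/(R1 + R2') = 3.95 × 25.53/41.83 = 2.411 V.
(Unloaded it would be 2.54 V; the load pulls it down.)

V_out ≈ 2.41 V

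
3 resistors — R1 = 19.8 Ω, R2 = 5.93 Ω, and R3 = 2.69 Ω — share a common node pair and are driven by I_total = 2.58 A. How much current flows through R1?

ΣG = 1/19.8 + 1/5.93 + 1/2.69 = 0.5909.
R1 takes the fraction G_k/ΣG = 0.05051/0.5909 = 0.08547, so I = 2.58 × 0.08547 = 0.2205 A.

I ≈ 0.221 A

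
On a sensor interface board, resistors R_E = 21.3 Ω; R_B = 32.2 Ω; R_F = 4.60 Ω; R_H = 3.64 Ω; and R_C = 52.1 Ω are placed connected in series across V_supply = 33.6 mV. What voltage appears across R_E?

Total series resistance ΣR = 21.3 + 32.2 + 4.60 + 3.64 + 52.1 = 113.8 Ω.
By the voltage-divider rule, V = 33.6 × 21.30/113.8 = 6.287 mV.

V ≈ 6.29 mV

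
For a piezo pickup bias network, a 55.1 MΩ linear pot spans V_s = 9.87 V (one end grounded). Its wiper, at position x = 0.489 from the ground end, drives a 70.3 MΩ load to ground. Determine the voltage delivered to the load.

V_out ≈ 4.04 V

Lower segment x·R_p = 26.94 MΩ; upper segment (1−x)·R_p = 28.16 MΩ.
Lower segment in parallel with the load: 26.94 ‖ 70.3 = 19.48 MΩ.
Then V_out = V_s · 19.48/(28.16 + 19.48) = 4.036 V.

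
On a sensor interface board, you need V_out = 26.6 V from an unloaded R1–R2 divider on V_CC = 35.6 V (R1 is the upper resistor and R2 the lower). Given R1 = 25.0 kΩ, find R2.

R2 ≈ 73.9 kΩ

The divider ratio is R2/(R1+R2) = 26.6/35.6 = 0.7472.
Rearranging, R2 = R1·k/(1−k) = 25.0 × 2.956 = 73.89 kΩ.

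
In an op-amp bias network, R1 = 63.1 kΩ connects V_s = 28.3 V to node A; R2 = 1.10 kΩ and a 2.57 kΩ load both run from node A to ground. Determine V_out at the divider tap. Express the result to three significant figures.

V_out ≈ 0.341 V

First combine the lower leg with the load: R2 ‖ R_L = 0.7703 kΩ.
Now apply the divider: V_out = 28.3 × 0.01206 = 0.3413 V.
(Unloaded it would be 0.485 V; the load pulls it down.)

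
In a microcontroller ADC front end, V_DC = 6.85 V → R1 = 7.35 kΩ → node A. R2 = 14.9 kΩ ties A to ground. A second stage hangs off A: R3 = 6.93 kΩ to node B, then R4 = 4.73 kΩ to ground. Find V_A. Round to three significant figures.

Looking into the second stage from A: R3 + R4 = 11.66 kΩ appears in parallel with R2.
Effective lower resistance at A: R2 ‖ 11.66 = 6.541 kΩ.
V_A = 6.85 × 6.541/(7.35 + 6.541) = 3.226 V.

V_A ≈ 3.23 V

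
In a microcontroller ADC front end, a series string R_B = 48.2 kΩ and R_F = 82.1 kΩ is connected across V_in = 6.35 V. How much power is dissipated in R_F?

P ≈ 0.195 mW

ΣR = 130.3 kΩ → I = 6.35/130.3 = 0.04873 mA.
V(R_F) = I·R = 4.001 V; P = V·I = 4.001 × 0.04873 = 0.1950 mW.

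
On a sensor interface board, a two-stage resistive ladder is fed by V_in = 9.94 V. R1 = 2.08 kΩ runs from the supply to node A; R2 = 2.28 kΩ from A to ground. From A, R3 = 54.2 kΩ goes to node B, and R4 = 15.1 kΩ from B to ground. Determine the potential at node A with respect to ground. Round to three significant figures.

V_A ≈ 5.12 V

Node A sees R2 in parallel with the series input of stage 2, R3 + R4 = 69.30 kΩ.
R2 ‖ (R3+R4) = 2.207 kΩ.
First divider: V_A = V_in · 2.207/(2.08 + 2.207) = 5.118 V.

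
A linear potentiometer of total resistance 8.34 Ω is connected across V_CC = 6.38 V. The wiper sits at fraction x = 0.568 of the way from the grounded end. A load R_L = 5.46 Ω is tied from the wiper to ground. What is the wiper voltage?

V_out ≈ 2.64 V

Split the track: R_lower = x·R_p = 4.737 Ω, R_upper = (1−x)·R_p = 3.603 Ω.
(x·R_p) ‖ R_L = 2.536 Ω.
Loaded-divider output: V_out = 6.38 × 0.4131 = 2.636 V.
(Unloaded: V_out = x·V_CC = 3.62 V.)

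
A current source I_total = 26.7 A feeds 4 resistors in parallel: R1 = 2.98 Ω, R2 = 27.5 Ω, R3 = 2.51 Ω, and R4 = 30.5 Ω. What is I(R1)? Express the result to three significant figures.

I ≈ 11.2 A

ΣG = 1/2.98 + 1/27.5 + 1/2.51 + 1/30.5 = 0.8031.
R1 takes the fraction G_k/ΣG = 0.3356/0.8031 = 0.4178, so I = 26.7 × 0.4178 = 11.16 A.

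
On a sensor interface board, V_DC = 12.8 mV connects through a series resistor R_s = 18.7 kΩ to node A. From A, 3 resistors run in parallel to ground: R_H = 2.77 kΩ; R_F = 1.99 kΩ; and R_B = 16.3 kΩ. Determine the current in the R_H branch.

I ≈ 0.253 µA

Combine the parallel branches: R_p = (1/2.77 + 1/1.99 + 1/16.3)⁻¹ = 1.081 kΩ.
V_A by voltage divider: V_A = 12.8 × 1.081/(18.7 + 1.081) = 0.6996 mV.
I(R_H) = V_A / R_H = 0.6996/2.77 = 0.2526 µA.
(Check via current divider: I_total = 0.6471 µA; share G_k/ΣG = 0.3903 → same result.)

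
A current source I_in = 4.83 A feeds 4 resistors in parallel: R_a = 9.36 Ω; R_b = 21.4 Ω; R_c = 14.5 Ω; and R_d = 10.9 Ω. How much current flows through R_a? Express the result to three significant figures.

I ≈ 1.64 A

ΣG = 1/9.36 + 1/21.4 + 1/14.5 + 1/10.9 = 0.3143.
R_a takes the fraction G_k/ΣG = 0.1068/0.3143 = 0.3399, so I = 4.83 × 0.3399 = 1.642 A.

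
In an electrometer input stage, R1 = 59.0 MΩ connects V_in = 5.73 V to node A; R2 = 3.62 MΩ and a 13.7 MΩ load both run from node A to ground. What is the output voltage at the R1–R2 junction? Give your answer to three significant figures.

The load sits in parallel with R2, giving an effective lower resistance R2' = R2·R_L/(R2+R_L) = 2.863 MΩ.
Now apply the divider: V_out = 5.73 × 0.04629 = 0.2652 V.

V_out ≈ 0.265 V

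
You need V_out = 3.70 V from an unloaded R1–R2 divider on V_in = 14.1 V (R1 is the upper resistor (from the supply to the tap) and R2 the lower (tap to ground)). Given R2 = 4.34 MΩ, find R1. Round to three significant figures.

R1 ≈ 12.2 MΩ

Required fraction k = V_out/V_in = 0.2624.
Rearranging, R1 = R2·(1−k)/k = 4.34 × 2.811 = 12.20 MΩ.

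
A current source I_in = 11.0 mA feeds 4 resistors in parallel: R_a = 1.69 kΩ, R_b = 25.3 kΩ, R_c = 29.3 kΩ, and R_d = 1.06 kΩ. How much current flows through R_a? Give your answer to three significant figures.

I ≈ 4.05 mA

Conductances: ΣG = 1/1.69 + 1/25.3 + 1/29.3 + 1/1.06 = 1.609 (1/kΩ).
By the current-divider rule, I = I_in · G_k/ΣG = 11.0 × 0.3678 = 4.046 mA.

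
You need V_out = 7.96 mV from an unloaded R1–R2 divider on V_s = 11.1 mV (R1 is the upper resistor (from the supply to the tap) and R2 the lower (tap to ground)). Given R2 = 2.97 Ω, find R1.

V_out/V_s = R2/(R1+R2) = 0.7171.
Rearranging, R1 = R2·(1−k)/k = 2.97 × 0.3945 = 1.172 Ω.

R1 ≈ 1.17 Ω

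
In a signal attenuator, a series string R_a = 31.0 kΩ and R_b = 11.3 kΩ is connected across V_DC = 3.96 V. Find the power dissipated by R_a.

ΣR = 42.30 kΩ → I = 3.96/42.30 = 0.09362 mA.
V(R_a) = I·R = 2.902 V; P = V·I = 2.902 × 0.09362 = 0.2717 mW.

P ≈ 0.272 mW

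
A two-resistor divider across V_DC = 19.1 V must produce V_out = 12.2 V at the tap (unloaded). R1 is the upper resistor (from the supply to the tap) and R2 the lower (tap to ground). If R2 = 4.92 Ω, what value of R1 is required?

Required fraction k = V_out/V_DC = 0.6387.
So R1 = R2 · (V_DC/V_out − 1) = 4.92 × (19.1/12.2 − 1) = 4.92 × 0.5656 = 2.783 Ω.

R1 ≈ 2.78 Ω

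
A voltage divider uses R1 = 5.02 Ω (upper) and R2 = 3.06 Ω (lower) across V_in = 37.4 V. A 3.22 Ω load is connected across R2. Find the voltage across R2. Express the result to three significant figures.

R2 ‖ R_L = (3.06 × 3.22)/(3.06 + 3.22) = 1.569 Ω.
Voltage divider with the loaded lower leg: V_out = 37.4 × 1.569/(5.02 + 1.569) = 37.4 × 0.2381 = 8.906 V.

V_out ≈ 8.91 V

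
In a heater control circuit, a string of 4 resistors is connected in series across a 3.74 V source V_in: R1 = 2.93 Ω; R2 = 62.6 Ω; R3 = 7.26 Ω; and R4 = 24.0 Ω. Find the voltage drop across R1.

Series total: ΣR = 2.93 + 62.6 + 7.26 + 24.0 = 96.79 Ω.
By the voltage-divider rule, V = 3.74 × 2.930/96.79 = 0.1132 V.

V ≈ 0.113 V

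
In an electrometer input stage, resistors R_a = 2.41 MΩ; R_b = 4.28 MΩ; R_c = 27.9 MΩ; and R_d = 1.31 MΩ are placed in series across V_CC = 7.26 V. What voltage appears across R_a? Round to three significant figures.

V ≈ 0.487 V

ΣR = 2.41 + 4.28 + 27.9 + 1.31 = 35.90 MΩ.
By the voltage-divider rule, V = 7.26 × 2.410/35.90 = 0.4874 V.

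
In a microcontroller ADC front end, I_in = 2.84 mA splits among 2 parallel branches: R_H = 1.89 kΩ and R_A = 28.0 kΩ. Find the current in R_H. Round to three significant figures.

I ≈ 2.66 mA

Two-branch current divider: I_k = I_in · R_other/(R_1 + R_2).
I(R_H) = 2.84 × 28.0/(1.89 + 28.0) = 2.84 × 0.9368 = 2.660 mA.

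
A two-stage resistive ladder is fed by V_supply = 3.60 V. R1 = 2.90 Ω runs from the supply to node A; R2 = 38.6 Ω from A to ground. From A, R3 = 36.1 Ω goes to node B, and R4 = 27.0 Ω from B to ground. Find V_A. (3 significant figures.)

The second stage (R3 + R4 = 63.10 Ω) loads node A in parallel with R2.
Effective lower resistance at A: R2 ‖ 63.10 = 23.95 Ω.
So V_A = 3.60 × 0.8920 = 3.211 V.

V_A ≈ 3.21 V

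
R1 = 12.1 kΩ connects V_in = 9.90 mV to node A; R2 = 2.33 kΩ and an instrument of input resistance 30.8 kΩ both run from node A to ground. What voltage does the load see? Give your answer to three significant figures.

R2 ‖ R_L = (2.33 × 30.8)/(2.33 + 30.8) = 2.166 kΩ.
Then V_out = V_in · R2'/(R1 + R2') = 9.90 × 2.166/14.27 = 1.503 mV.
(Unloaded it would be 1.60 mV; the load pulls it down.)

V_out ≈ 1.50 mV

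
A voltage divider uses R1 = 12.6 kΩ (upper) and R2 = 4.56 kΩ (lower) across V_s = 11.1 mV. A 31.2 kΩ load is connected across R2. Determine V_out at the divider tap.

The load sits in parallel with R2, giving an effective lower resistance R2' = R2·R_L/(R2+R_L) = 3.979 kΩ.
Then V_out = V_s · R2'/(R1 + R2') = 11.1 × 3.979/16.58 = 2.664 mV.
(Unloaded it would be 2.95 mV; the load pulls it down.)

V_out ≈ 2.66 mV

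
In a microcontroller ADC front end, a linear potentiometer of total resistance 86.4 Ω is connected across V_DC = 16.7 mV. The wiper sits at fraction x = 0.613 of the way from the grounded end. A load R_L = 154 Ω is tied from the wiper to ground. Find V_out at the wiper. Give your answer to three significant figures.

Split the track: R_lower = x·R_p = 52.96 Ω, R_upper = (1−x)·R_p = 33.44 Ω.
(x·R_p) ‖ R_L = 39.41 Ω.
Then V_out = V_DC · 39.41/(33.44 + 39.41) = 9.035 mV.

V_out ≈ 9.03 mV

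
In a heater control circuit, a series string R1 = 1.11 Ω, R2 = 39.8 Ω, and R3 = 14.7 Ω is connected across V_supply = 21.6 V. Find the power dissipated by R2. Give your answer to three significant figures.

Series current I = V_supply/ΣR = 21.6/55.61 = 0.3884 A.
P(R2) = I²·R2 = (0.3884)² × 39.8 = 6.005 W.

P ≈ 6.00 W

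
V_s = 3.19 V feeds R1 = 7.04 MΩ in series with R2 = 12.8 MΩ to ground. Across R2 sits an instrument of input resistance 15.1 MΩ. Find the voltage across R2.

V_out ≈ 1.58 V

First combine the lower leg with the load: R2 ‖ R_L = 6.928 MΩ.
Voltage divider with the loaded lower leg: V_out = 3.19 × 6.928/(7.04 + 6.928) = 3.19 × 0.4960 = 1.582 V.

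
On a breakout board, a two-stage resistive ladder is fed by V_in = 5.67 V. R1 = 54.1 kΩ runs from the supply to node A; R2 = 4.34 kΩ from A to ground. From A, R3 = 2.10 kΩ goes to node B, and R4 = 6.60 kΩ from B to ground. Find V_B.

V_B ≈ 0.219 V

Looking into the second stage from A: R3 + R4 = 8.700 kΩ appears in parallel with R2.
Effective lower resistance at A: R2 ‖ 8.700 = 2.896 kΩ.
First divider: V_A = V_in · 2.896/(54.1 + 2.896) = 0.2881 V.
V_B = V_A × 0.7586 = 0.2185 V.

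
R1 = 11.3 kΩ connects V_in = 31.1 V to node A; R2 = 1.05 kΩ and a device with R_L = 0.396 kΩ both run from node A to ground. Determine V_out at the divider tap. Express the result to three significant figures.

V_out ≈ 0.772 V

The load sits in parallel with R2, giving an effective lower resistance R2' = R2·R_L/(R2+R_L) = 0.2876 kΩ.
Then V_out = V_in · R2'/(R1 + R2') = 31.1 × 0.2876/11.59 = 0.7718 V.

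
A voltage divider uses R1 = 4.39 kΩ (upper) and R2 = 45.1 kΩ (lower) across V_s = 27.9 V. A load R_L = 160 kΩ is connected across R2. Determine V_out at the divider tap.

The load sits in parallel with R2, giving an effective lower resistance R2' = R2·R_L/(R2+R_L) = 35.18 kΩ.
Voltage divider with the loaded lower leg: V_out = 27.9 × 35.18/(4.39 + 35.18) = 27.9 × 0.8891 = 24.80 V.

V_out ≈ 24.8 V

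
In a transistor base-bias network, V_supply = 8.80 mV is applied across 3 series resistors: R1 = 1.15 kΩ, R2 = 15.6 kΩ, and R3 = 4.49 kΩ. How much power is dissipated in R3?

Series current I = V_supply/ΣR = 8.80/21.24 = 0.4143 µA.
P(R3) = I²·R3 = (0.4143)² × 4.49 = 0.7707 nW.

P ≈ 0.771 nW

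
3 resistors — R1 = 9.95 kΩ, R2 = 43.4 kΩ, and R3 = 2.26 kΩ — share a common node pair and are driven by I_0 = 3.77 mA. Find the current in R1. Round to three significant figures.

ΣG = 1/9.95 + 1/43.4 + 1/2.26 = 0.5660.
By the current-divider rule, I = I_0 · G_k/ΣG = 3.77 × 0.1776 = 0.6694 mA.

I ≈ 0.669 mA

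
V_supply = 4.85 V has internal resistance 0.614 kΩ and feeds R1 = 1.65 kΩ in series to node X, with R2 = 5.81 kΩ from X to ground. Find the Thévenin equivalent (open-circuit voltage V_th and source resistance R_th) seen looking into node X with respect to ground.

R1' = 0.614 + 1.65 = 2.264 kΩ (source resistance + R1).
Open-circuit (no load on X): V_th = V_supply · R2/(R1' + R2) = 4.85 × 5.81/(2.264 + 5.81) = 3.490 V.
Looking into X with the source shorted: R_th = R1'·R2/(R1'+R2) = 2.264 × 5.81/8.074 = 1.629 kΩ.

V_th ≈ 3.49 V, R_th ≈ 1.63 kΩ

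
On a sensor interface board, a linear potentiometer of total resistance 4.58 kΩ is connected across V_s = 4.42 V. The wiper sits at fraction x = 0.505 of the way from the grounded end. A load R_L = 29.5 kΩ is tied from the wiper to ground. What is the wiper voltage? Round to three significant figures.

V_out ≈ 2.15 V

Lower segment x·R_p = 2.313 kΩ; upper segment (1−x)·R_p = 2.267 kΩ.
(x·R_p) ‖ R_L = 2.145 kΩ.
V_out = 4.42 × 2.145/(2.267 + 2.145) = 2.149 V.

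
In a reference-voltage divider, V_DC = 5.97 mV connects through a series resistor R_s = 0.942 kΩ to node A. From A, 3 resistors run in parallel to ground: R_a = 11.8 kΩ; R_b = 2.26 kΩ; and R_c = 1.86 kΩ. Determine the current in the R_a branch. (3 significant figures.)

Equivalent of the parallel group: R_p = 0.9391 kΩ.
V_A = 5.97 × 0.9391/1.881 = 2.980 mV.
I(R_a) = V_A / R_a = 2.980/11.8 = 0.2526 µA.

I ≈ 0.253 µA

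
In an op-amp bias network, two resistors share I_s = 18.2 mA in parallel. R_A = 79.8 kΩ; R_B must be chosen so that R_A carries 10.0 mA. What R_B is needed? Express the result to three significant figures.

In a two-way split, I_A/I_s = R_B/(R_A + R_B).
With f = 0.5495, R_B = R_A · f/(1−f) = 79.8 × 1.220 = 97.32 kΩ.

R_B ≈ 97.3 kΩ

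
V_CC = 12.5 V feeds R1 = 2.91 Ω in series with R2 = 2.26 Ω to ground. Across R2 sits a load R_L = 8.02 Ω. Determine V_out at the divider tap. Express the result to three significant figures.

V_out ≈ 4.72 V

First combine the lower leg with the load: R2 ‖ R_L = 1.763 Ω.
Then V_out = V_CC · R2'/(R1 + R2') = 12.5 × 1.763/4.673 = 4.716 V.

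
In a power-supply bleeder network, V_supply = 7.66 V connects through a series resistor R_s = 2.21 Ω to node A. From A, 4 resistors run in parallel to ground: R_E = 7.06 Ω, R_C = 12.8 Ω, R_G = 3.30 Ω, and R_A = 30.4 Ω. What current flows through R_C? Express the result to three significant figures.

I ≈ 0.269 A

Parallel bank: R_p = 1/(1/7.06 + 1/12.8 + 1/3.30 + 1/30.4) = 1.800 Ω.
V_A by voltage divider: V_A = 7.66 × 1.800/(2.21 + 1.800) = 3.438 V.
I(R_C) = V_A / R_C = 3.438/12.8 = 0.2686 A.
(Check via current divider: I_total = 1.910 A; share G_k/ΣG = 0.1406 → same result.)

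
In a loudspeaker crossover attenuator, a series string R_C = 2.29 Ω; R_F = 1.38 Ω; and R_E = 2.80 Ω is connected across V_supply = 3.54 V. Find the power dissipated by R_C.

The common current is I = 3.54/6.470 = 0.5471 A.
V(R_C) = I·R = 1.253 V; P = V·I = 1.253 × 0.5471 = 0.6855 W.

P ≈ 0.686 W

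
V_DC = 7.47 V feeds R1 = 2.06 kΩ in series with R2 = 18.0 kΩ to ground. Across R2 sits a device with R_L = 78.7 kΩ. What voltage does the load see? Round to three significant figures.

V_out ≈ 6.55 V

R2 ‖ R_L = (18.0 × 78.7)/(18.0 + 78.7) = 14.65 kΩ.
Then V_out = V_DC · R2'/(R1 + R2') = 7.47 × 14.65/16.71 = 6.549 V.
(Unloaded it would be 6.70 V; the load pulls it down.)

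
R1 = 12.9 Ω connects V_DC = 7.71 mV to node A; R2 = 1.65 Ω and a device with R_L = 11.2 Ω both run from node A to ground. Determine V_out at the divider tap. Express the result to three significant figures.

First combine the lower leg with the load: R2 ‖ R_L = 1.438 Ω.
Then V_out = V_DC · R2'/(R1 + R2') = 7.71 × 1.438/14.34 = 0.7733 mV.

V_out ≈ 0.773 mV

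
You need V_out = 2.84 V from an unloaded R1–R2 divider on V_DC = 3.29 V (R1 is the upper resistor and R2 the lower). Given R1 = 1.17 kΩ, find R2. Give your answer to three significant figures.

R2 ≈ 7.38 kΩ

The divider ratio is R2/(R1+R2) = 2.84/3.29 = 0.8632.
R2 = R1 · 0.8632/(1 − 0.8632) = 7.384 kΩ.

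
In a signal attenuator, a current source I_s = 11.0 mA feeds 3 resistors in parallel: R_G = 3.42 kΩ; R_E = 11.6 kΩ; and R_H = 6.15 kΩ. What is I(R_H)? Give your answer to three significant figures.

I ≈ 3.30 mA

Total conductance ΣG = 1/3.42 + 1/11.6 + 1/6.15 = 0.5412 (units of 1/kΩ).
Current divider: I(R_H) = I_s · G_k/ΣG = 11.0 × (0.1626/0.5412) = 11.0 × 0.3004 = 3.305 mA.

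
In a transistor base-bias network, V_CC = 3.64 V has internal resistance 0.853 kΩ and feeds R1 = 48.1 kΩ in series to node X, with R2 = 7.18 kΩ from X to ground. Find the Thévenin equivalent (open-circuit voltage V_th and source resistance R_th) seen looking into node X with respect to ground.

V_th ≈ 0.466 V, R_th ≈ 6.26 kΩ

R1' = 0.853 + 48.1 = 48.95 kΩ (source resistance + R1).
V_th is the unloaded tap voltage: V_CC · R2/(R1'+R2) = 3.64 × 0.1279 = 0.4656 V.
Looking into X with the source shorted: R_th = R1'·R2/(R1'+R2) = 48.95 × 7.18/56.13 = 6.262 kΩ.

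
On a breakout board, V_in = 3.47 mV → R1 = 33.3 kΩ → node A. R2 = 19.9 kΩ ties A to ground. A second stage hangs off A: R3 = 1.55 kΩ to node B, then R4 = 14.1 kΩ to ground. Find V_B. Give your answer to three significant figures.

The second stage (R3 + R4 = 15.65 kΩ) loads node A in parallel with R2.
Effective lower resistance at A: R2 ‖ 15.65 = 8.760 kΩ.
V_A = 3.47 × 8.760/(33.3 + 8.760) = 0.7227 mV.
V_B = V_A × 0.9010 = 0.6512 mV.

V_B ≈ 0.651 mV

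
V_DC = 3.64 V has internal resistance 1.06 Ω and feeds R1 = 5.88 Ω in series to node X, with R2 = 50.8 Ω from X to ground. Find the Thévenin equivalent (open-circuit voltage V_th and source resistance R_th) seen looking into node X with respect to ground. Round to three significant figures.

V_th ≈ 3.20 V, R_th ≈ 6.11 Ω

R1' = 1.06 + 5.88 = 6.940 Ω (source resistance + R1).
With X open, the divider is unloaded: V_th = 3.64 × 50.8/57.74 = 3.202 V.
With V_DC suppressed (replaced by a short), R_th = R1' ‖ R2 = (6.940 × 50.8)/(6.940 + 50.8) = 6.106 Ω.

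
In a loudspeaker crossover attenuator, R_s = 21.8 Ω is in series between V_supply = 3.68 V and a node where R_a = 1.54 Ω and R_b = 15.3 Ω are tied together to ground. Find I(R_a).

I ≈ 0.144 A

Combine the parallel branches: R_p = (1/1.54 + 1/15.3)⁻¹ = 1.399 Ω.
Node voltage V_A = V_supply · R_p/(R_s + R_p) = 3.68 × 0.06031 = 0.2219 V.
I(R_a) = V_A / R_a = 0.2219/1.54 = 0.1441 A.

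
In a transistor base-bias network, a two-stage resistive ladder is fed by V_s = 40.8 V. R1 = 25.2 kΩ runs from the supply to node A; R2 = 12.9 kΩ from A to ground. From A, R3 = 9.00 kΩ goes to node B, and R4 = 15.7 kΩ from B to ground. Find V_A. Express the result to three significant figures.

V_A ≈ 10.3 V

Node A sees R2 in parallel with the series input of stage 2, R3 + R4 = 24.70 kΩ.
Effective lower resistance at A: R2 ‖ 24.70 = 8.474 kΩ.
First divider: V_A = V_s · 8.474/(25.2 + 8.474) = 10.27 V.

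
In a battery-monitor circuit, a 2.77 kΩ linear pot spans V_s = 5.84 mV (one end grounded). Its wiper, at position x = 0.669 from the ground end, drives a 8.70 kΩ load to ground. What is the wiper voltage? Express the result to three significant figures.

Split the track: R_lower = x·R_p = 1.853 kΩ, R_upper = (1−x)·R_p = 0.9169 kΩ.
(x·R_p) ‖ R_L = 1.528 kΩ.
V_out = 5.84 × 1.528/(0.9169 + 1.528) = 3.650 mV.

V_out ≈ 3.65 mV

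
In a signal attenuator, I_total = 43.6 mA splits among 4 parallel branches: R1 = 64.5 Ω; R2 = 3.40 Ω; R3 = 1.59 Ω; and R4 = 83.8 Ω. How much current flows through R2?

Conductances: ΣG = 1/64.5 + 1/3.40 + 1/1.59 + 1/83.8 = 0.9505 (1/Ω).
By the current-divider rule, I = I_total · G_k/ΣG = 43.6 × 0.3094 = 13.49 mA.

I ≈ 13.5 mA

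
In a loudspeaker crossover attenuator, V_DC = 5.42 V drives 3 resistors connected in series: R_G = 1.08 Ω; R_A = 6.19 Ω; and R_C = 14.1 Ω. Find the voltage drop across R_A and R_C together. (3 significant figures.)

V ≈ 5.15 V

ΣR = 1.08 + 6.19 + 14.1 = 21.37 Ω.
R_{R_A..R_C} = 6.19 + 14.1 = 20.29 Ω.
V = V_DC · R/ΣR = 5.42 × 0.9495 = 5.146 V.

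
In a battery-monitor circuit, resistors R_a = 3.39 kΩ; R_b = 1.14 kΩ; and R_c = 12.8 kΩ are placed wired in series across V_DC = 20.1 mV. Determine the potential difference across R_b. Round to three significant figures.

V ≈ 1.32 mV

ΣR = 3.39 + 1.14 + 12.8 = 17.33 kΩ.
Voltage divider: V = V_DC · (1.140 / 17.33) = 20.1 × 0.06578 = 1.322 mV.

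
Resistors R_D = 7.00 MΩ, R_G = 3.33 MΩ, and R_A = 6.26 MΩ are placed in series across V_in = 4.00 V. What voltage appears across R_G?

ΣR = 7.00 + 3.33 + 6.26 = 16.59 MΩ.
V = V_in · R/ΣR = 4.00 × 0.2007 = 0.8029 V.

V ≈ 0.803 V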